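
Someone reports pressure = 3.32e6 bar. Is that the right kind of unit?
Yes

pressure has SI base units: kg / (m * s^2)
bar reduces to the same SI base units, so it is a valid unit for pressure.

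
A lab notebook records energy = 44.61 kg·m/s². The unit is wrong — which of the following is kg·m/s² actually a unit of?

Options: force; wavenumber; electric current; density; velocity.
force

energy should have units dimensionally equivalent to kg * m^2 / s^2 (e.g. J).
The given unit 'kg·m/s²' reduces to kg * m / s^2. Of the listed options, that is the dimensionality of force.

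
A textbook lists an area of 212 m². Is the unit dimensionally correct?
Yes

area has SI base units: m^2
m² reduces to the same SI base units, so it is a valid unit for area.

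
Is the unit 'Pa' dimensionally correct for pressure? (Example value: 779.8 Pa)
Yes

pressure has SI base units: kg / (m * s^2)
Pa reduces to the same SI base units, so it is a valid unit for pressure.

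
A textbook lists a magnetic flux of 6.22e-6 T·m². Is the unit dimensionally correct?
Yes

magnetic flux has SI base units: kg * m^2 / (A * s^2)
T·m² reduces to the same SI base units, so it is a valid unit for magnetic flux.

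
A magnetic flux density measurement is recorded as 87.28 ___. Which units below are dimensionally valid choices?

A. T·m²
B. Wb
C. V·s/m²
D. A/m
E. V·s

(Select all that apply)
C

magnetic flux density has SI base units: kg / (A * s^2)

Checking each option against kg / (A * s^2):
  A. T·m²: ✗ does not match
  B. Wb: ✗ does not match
  C. V·s/m²: ✓ matches
  D. A/m: ✗ does not match
  E. V·s: ✗ does not match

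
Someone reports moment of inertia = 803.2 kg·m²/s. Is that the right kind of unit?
No

moment of inertia has SI base units: kg * m^2
kg·m²/s does NOT reduce to kg * m^2; a valid unit for moment of inertia would be e.g. kg·m².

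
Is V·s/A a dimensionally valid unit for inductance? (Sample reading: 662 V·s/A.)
Yes

inductance has SI base units: kg * m^2 / (A^2 * s^2)
V·s/A reduces to the same SI base units, so it is a valid unit for inductance.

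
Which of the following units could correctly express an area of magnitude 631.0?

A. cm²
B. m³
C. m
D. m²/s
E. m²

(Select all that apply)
A, E

area has SI base units: m^2

Checking each option against m^2:
  A. cm²: ✓ matches
  B. m³: ✗ does not match
  C. m: ✗ does not match
  D. m²/s: ✗ does not match
  E. m²: ✓ matches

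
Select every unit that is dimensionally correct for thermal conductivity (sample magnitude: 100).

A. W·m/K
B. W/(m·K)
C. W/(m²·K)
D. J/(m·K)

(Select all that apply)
B

thermal conductivity has SI base units: kg * m / (s^3 * K)

Checking each option against kg * m / (s^3 * K):
  A. W·m/K: ✗ does not match
  B. W/(m·K): ✓ matches
  C. W/(m²·K): ✗ does not match
  D. J/(m·K): ✗ does not match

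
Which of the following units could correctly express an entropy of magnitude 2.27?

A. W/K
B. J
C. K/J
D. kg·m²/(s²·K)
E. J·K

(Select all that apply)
D

entropy has SI base units: kg * m^2 / (s^2 * K)

Checking each option against kg * m^2 / (s^2 * K):
  A. W/K: ✗ does not match
  B. J: ✗ does not match
  C. K/J: ✗ does not match
  D. kg·m²/(s²·K): ✓ matches
  E. J·K: ✗ does not match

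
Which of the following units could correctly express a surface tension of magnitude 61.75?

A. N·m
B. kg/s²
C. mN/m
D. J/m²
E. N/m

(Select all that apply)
B, C, D, E

surface tension has SI base units: kg / s^2

Checking each option against kg / s^2:
  A. N·m: ✗ does not match
  B. kg/s²: ✓ matches
  C. mN/m: ✓ matches
  D. J/m²: ✓ matches
  E. N/m: ✓ matches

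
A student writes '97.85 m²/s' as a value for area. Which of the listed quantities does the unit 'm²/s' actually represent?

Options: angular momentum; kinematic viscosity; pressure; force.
kinematic viscosity

area should have units dimensionally equivalent to m^2 (e.g. m²).
The given unit 'm²/s' reduces to m^2 / s. Of the listed options, that is the dimensionality of kinematic viscosity.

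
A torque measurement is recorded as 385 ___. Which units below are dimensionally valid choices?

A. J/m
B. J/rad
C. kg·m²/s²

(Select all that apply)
B, C

torque has SI base units: kg * m^2 / s^2

Checking each option against kg * m^2 / s^2:
  A. J/m: ✗ does not match
  B. J/rad: ✓ matches
  C. kg·m²/s²: ✓ matches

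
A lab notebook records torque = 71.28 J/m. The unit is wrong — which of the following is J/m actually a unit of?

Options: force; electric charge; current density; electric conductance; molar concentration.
force

torque should have units dimensionally equivalent to kg * m^2 / s^2 (e.g. N·m).
The given unit 'J/m' reduces to kg * m / s^2. Of the listed options, that is the dimensionality of force.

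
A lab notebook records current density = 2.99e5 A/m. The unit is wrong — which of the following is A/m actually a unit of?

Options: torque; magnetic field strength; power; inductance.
magnetic field strength

current density should have units dimensionally equivalent to A / m^2 (e.g. A/m²).
The given unit 'A/m' reduces to A / m. Of the listed options, that is the dimensionality of magnetic field strength.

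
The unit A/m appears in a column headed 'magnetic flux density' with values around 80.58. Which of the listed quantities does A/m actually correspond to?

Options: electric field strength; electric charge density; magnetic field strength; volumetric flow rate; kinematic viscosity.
magnetic field strength

magnetic flux density should have units dimensionally equivalent to kg / (A * s^2) (e.g. T).
The given unit 'A/m' reduces to A / m. Of the listed options, that is the dimensionality of magnetic field strength.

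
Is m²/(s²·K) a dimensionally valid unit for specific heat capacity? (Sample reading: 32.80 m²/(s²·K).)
Yes

specific heat capacity has SI base units: m^2 / (s^2 * K)
m²/(s²·K) reduces to the same SI base units, so it is a valid unit for specific heat capacity.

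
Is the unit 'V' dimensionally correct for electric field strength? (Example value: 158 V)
No

electric field strength has SI base units: kg * m / (A * s^3)
V does NOT reduce to kg * m / (A * s^3); a valid unit for electric field strength would be e.g. V/m.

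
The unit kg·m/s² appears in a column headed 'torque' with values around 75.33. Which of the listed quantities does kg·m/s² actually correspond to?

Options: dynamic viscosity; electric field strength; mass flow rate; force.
force

torque should have units dimensionally equivalent to kg * m^2 / s^2 (e.g. N·m).
The given unit 'kg·m/s²' reduces to kg * m / s^2. Of the listed options, that is the dimensionality of force.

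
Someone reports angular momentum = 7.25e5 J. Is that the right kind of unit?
No

angular momentum has SI base units: kg * m^2 / s
J does NOT reduce to kg * m^2 / s; a valid unit for angular momentum would be e.g. kg·m²/s.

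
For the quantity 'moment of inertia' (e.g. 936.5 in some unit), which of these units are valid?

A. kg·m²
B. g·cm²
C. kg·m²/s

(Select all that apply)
A, B

moment of inertia has SI base units: kg * m^2

Checking each option against kg * m^2:
  A. kg·m²: ✓ matches
  B. g·cm²: ✓ matches
  C. kg·m²/s: ✗ does not match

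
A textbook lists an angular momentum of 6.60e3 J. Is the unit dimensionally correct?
No

angular momentum has SI base units: kg * m^2 / s
J does NOT reduce to kg * m^2 / s; a valid unit for angular momentum would be e.g. kg·m²/s.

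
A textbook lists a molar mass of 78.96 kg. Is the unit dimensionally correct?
No

molar mass has SI base units: kg / mol
kg does NOT reduce to kg / mol; a valid unit for molar mass would be e.g. kg/mol.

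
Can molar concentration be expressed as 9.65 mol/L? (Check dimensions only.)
Yes

molar concentration has SI base units: mol / m^3
mol/L reduces to the same SI base units, so it is a valid unit for molar concentration.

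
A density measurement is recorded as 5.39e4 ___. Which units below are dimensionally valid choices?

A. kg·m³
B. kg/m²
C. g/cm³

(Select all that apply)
C

density has SI base units: kg / m^3

Checking each option against kg / m^3:
  A. kg·m³: ✗ does not match
  B. kg/m²: ✗ does not match
  C. g/cm³: ✓ matches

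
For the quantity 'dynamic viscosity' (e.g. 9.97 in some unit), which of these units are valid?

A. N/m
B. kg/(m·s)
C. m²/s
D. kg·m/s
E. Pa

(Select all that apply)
B

dynamic viscosity has SI base units: kg / (m * s)

Checking each option against kg / (m * s):
  A. N/m: ✗ does not match
  B. kg/(m·s): ✓ matches
  C. m²/s: ✗ does not match
  D. kg·m/s: ✗ does not match
  E. Pa: ✗ does not match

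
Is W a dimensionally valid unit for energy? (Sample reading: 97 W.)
No

energy has SI base units: kg * m^2 / s^2
W does NOT reduce to kg * m^2 / s^2; a valid unit for energy would be e.g. J.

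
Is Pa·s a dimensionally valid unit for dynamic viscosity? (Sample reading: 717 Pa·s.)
Yes

dynamic viscosity has SI base units: kg / (m * s)
Pa·s reduces to the same SI base units, so it is a valid unit for dynamic viscosity.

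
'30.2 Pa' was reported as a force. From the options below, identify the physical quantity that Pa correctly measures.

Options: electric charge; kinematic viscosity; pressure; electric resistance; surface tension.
pressure

force should have units dimensionally equivalent to kg * m / s^2 (e.g. N).
The given unit 'Pa' reduces to kg / (m * s^2). Of the listed options, that is the dimensionality of pressure.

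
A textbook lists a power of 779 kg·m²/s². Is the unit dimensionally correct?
No

power has SI base units: kg * m^2 / s^3
kg·m²/s² does NOT reduce to kg * m^2 / s^3; a valid unit for power would be e.g. W.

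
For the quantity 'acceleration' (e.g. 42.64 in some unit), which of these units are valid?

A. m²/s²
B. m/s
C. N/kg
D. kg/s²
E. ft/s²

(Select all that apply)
C, E

acceleration has SI base units: m / s^2

Checking each option against m / s^2:
  A. m²/s²: ✗ does not match
  B. m/s: ✗ does not match
  C. N/kg: ✓ matches
  D. kg/s²: ✗ does not match
  E. ft/s²: ✓ matches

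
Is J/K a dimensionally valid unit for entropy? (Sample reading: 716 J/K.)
Yes

entropy has SI base units: kg * m^2 / (s^2 * K)
J/K reduces to the same SI base units, so it is a valid unit for entropy.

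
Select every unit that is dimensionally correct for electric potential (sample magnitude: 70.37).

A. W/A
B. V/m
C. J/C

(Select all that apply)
A, C

electric potential has SI base units: kg * m^2 / (A * s^3)

Checking each option against kg * m^2 / (A * s^3):
  A. W/A: ✓ matches
  B. V/m: ✗ does not match
  C. J/C: ✓ matches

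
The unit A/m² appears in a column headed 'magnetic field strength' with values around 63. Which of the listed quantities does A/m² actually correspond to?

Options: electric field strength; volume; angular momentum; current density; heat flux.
current density

magnetic field strength should have units dimensionally equivalent to A / m (e.g. A/m).
The given unit 'A/m²' reduces to A / m^2. Of the listed options, that is the dimensionality of current density.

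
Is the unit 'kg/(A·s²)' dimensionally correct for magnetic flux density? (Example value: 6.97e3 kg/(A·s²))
Yes

magnetic flux density has SI base units: kg / (A * s^2)
kg/(A·s²) reduces to the same SI base units, so it is a valid unit for magnetic flux density.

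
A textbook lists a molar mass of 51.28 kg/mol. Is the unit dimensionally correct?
Yes

molar mass has SI base units: kg / mol
kg/mol reduces to the same SI base units, so it is a valid unit for molar mass.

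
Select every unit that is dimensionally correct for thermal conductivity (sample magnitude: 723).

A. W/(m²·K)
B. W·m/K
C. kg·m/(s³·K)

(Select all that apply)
C

thermal conductivity has SI base units: kg * m / (s^3 * K)

Checking each option against kg * m / (s^3 * K):
  A. W/(m²·K): ✗ does not match
  B. W·m/K: ✗ does not match
  C. kg·m/(s³·K): ✓ matches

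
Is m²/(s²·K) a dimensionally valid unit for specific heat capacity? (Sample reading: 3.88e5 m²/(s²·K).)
Yes

specific heat capacity has SI base units: m^2 / (s^2 * K)
m²/(s²·K) reduces to the same SI base units, so it is a valid unit for specific heat capacity.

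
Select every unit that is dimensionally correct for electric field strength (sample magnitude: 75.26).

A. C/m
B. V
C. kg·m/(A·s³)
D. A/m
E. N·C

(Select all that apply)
C

electric field strength has SI base units: kg * m / (A * s^3)

Checking each option against kg * m / (A * s^3):
  A. C/m: ✗ does not match
  B. V: ✗ does not match
  C. kg·m/(A·s³): ✓ matches
  D. A/m: ✗ does not match
  E. N·C: ✗ does not match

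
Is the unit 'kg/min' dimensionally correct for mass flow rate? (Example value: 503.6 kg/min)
Yes

mass flow rate has SI base units: kg / s
kg/min reduces to the same SI base units, so it is a valid unit for mass flow rate.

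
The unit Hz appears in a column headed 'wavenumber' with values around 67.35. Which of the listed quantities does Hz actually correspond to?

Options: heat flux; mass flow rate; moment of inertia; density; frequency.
frequency

wavenumber should have units dimensionally equivalent to 1 / m (e.g. 1/m).
The given unit 'Hz' reduces to 1 / s. Of the listed options, that is the dimensionality of frequency.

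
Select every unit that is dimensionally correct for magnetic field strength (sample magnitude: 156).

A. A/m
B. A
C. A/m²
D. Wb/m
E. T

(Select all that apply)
A

magnetic field strength has SI base units: A / m

Checking each option against A / m:
  A. A/m: ✓ matches
  B. A: ✗ does not match
  C. A/m²: ✗ does not match
  D. Wb/m: ✗ does not match
  E. T: ✗ does not match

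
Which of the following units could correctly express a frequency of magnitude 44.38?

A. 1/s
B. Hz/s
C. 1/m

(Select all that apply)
A

frequency has SI base units: 1 / s

Checking each option against 1 / s:
  A. 1/s: ✓ matches
  B. Hz/s: ✗ does not match
  C. 1/m: ✗ does not match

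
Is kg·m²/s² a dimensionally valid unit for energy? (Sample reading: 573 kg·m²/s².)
Yes

energy has SI base units: kg * m^2 / s^2
kg·m²/s² reduces to the same SI base units, so it is a valid unit for energy.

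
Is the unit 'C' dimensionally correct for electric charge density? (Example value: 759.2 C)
No

electric charge density has SI base units: A * s / m^3
C does NOT reduce to A * s / m^3; a valid unit for electric charge density would be e.g. C/m³.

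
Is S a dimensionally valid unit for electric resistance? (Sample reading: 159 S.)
No

electric resistance has SI base units: kg * m^2 / (A^2 * s^3)
S does NOT reduce to kg * m^2 / (A^2 * s^3); a valid unit for electric resistance would be e.g. Ω.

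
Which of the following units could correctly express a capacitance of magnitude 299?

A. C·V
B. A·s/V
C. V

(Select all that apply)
B

capacitance has SI base units: A^2 * s^4 / (kg * m^2)

Checking each option against A^2 * s^4 / (kg * m^2):
  A. C·V: ✗ does not match
  B. A·s/V: ✓ matches
  C. V: ✗ does not match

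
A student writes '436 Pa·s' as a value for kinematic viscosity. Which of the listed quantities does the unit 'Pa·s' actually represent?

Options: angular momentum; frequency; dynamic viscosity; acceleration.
dynamic viscosity

kinematic viscosity should have units dimensionally equivalent to m^2 / s (e.g. m²/s).
The given unit 'Pa·s' reduces to kg / (m * s). Of the listed options, that is the dimensionality of dynamic viscosity.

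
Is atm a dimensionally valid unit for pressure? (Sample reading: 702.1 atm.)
Yes

pressure has SI base units: kg / (m * s^2)
atm reduces to the same SI base units, so it is a valid unit for pressure.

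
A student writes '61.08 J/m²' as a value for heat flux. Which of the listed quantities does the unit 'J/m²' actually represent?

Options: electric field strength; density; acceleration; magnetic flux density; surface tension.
surface tension

heat flux should have units dimensionally equivalent to kg / s^3 (e.g. W/m²).
The given unit 'J/m²' reduces to kg / s^2. Of the listed options, that is the dimensionality of surface tension.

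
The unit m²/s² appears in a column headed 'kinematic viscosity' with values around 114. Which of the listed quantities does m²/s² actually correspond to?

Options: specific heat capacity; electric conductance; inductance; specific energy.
specific energy

kinematic viscosity should have units dimensionally equivalent to m^2 / s (e.g. m²/s).
The given unit 'm²/s²' reduces to m^2 / s^2. Of the listed options, that is the dimensionality of specific energy.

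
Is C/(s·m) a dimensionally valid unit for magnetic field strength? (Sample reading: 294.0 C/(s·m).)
Yes

magnetic field strength has SI base units: A / m
C/(s·m) reduces to the same SI base units, so it is a valid unit for magnetic field strength.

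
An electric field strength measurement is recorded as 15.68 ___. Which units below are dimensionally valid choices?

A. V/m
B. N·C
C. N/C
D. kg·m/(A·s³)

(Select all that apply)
A, C, D

electric field strength has SI base units: kg * m / (A * s^3)

Checking each option against kg * m / (A * s^3):
  A. V/m: ✓ matches
  B. N·C: ✗ does not match
  C. N/C: ✓ matches
  D. kg·m/(A·s³): ✓ matches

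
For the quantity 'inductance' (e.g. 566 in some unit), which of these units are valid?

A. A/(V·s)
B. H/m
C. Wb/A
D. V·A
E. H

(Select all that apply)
C, E

inductance has SI base units: kg * m^2 / (A^2 * s^2)

Checking each option against kg * m^2 / (A^2 * s^2):
  A. A/(V·s): ✗ does not match
  B. H/m: ✗ does not match
  C. Wb/A: ✓ matches
  D. V·A: ✗ does not match
  E. H: ✓ matches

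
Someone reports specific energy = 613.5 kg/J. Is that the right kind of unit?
No

specific energy has SI base units: m^2 / s^2
kg/J does NOT reduce to m^2 / s^2; a valid unit for specific energy would be e.g. J/kg.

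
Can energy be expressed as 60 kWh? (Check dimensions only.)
Yes

energy has SI base units: kg * m^2 / s^2
kWh reduces to the same SI base units, so it is a valid unit for energy.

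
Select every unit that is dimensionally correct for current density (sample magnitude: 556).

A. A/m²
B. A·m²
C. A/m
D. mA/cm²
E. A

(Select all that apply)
A, D

current density has SI base units: A / m^2

Checking each option against A / m^2:
  A. A/m²: ✓ matches
  B. A·m²: ✗ does not match
  C. A/m: ✗ does not match
  D. mA/cm²: ✓ matches
  E. A: ✗ does not match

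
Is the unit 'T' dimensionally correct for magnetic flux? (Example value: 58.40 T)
No

magnetic flux has SI base units: kg * m^2 / (A * s^2)
T does NOT reduce to kg * m^2 / (A * s^2); a valid unit for magnetic flux would be e.g. Wb.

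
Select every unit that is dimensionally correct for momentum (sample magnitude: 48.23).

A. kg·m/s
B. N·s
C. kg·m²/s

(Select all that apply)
A, B

momentum has SI base units: kg * m / s

Checking each option against kg * m / s:
  A. kg·m/s: ✓ matches
  B. N·s: ✓ matches
  C. kg·m²/s: ✗ does not match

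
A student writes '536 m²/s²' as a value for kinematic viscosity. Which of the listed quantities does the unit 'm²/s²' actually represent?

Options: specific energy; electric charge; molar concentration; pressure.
specific energy

kinematic viscosity should have units dimensionally equivalent to m^2 / s (e.g. m²/s).
The given unit 'm²/s²' reduces to m^2 / s^2. Of the listed options, that is the dimensionality of specific energy.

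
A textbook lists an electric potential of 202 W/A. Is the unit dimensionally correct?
Yes

electric potential has SI base units: kg * m^2 / (A * s^3)
W/A reduces to the same SI base units, so it is a valid unit for electric potential.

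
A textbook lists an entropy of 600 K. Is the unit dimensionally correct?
No

entropy has SI base units: kg * m^2 / (s^2 * K)
K does NOT reduce to kg * m^2 / (s^2 * K); a valid unit for entropy would be e.g. J/K.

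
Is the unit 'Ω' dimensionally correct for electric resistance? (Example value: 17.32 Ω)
Yes

electric resistance has SI base units: kg * m^2 / (A^2 * s^3)
Ω reduces to the same SI base units, so it is a valid unit for electric resistance.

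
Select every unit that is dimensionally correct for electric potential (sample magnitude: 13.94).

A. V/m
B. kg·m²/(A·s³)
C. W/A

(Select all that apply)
B, C

electric potential has SI base units: kg * m^2 / (A * s^3)

Checking each option against kg * m^2 / (A * s^3):
  A. V/m: ✗ does not match
  B. kg·m²/(A·s³): ✓ matches
  C. W/A: ✓ matches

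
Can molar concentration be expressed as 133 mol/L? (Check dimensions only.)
Yes

molar concentration has SI base units: mol / m^3
mol/L reduces to the same SI base units, so it is a valid unit for molar concentration.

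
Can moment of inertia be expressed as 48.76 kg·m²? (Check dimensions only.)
Yes

moment of inertia has SI base units: kg * m^2
kg·m² reduces to the same SI base units, so it is a valid unit for moment of inertia.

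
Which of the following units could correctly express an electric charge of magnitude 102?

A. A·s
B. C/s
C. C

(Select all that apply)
A, C

electric charge has SI base units: A * s

Checking each option against A * s:
  A. A·s: ✓ matches
  B. C/s: ✗ does not match
  C. C: ✓ matches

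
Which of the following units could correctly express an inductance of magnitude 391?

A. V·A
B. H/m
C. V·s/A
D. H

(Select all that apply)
C, D

inductance has SI base units: kg * m^2 / (A^2 * s^2)

Checking each option against kg * m^2 / (A^2 * s^2):
  A. V·A: ✗ does not match
  B. H/m: ✗ does not match
  C. V·s/A: ✓ matches
  D. H: ✓ matches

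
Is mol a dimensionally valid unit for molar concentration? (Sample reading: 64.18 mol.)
No

molar concentration has SI base units: mol / m^3
mol does NOT reduce to mol / m^3; a valid unit for molar concentration would be e.g. mol/m³.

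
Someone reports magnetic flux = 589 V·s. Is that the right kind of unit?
Yes

magnetic flux has SI base units: kg * m^2 / (A * s^2)
V·s reduces to the same SI base units, so it is a valid unit for magnetic flux.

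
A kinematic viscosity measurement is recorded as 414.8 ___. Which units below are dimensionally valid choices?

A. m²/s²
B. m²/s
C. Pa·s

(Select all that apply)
B

kinematic viscosity has SI base units: m^2 / s

Checking each option against m^2 / s:
  A. m²/s²: ✗ does not match
  B. m²/s: ✓ matches
  C. Pa·s: ✗ does not match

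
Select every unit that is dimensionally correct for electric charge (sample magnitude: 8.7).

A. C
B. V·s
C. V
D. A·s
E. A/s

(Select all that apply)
A, D

electric charge has SI base units: A * s

Checking each option against A * s:
  A. C: ✓ matches
  B. V·s: ✗ does not match
  C. V: ✗ does not match
  D. A·s: ✓ matches
  E. A/s: ✗ does not match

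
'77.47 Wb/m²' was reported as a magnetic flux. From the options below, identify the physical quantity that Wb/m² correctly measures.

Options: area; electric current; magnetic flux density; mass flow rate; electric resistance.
magnetic flux density

magnetic flux should have units dimensionally equivalent to kg * m^2 / (A * s^2) (e.g. Wb).
The given unit 'Wb/m²' reduces to kg / (A * s^2). Of the listed options, that is the dimensionality of magnetic flux density.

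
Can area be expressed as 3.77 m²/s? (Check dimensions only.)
No

area has SI base units: m^2
m²/s does NOT reduce to m^2; a valid unit for area would be e.g. m².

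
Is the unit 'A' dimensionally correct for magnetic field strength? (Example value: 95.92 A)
No

magnetic field strength has SI base units: A / m
A does NOT reduce to A / m; a valid unit for magnetic field strength would be e.g. A/m.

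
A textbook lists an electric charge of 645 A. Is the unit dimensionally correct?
No

electric charge has SI base units: A * s
A does NOT reduce to A * s; a valid unit for electric charge would be e.g. C.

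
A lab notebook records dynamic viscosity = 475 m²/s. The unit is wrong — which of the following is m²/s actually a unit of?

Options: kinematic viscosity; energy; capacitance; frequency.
kinematic viscosity

dynamic viscosity should have units dimensionally equivalent to kg / (m * s) (e.g. Pa·s).
The given unit 'm²/s' reduces to m^2 / s. Of the listed options, that is the dimensionality of kinematic viscosity.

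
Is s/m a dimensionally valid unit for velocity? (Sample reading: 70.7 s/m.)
No

velocity has SI base units: m / s
s/m does NOT reduce to m / s; a valid unit for velocity would be e.g. m/s.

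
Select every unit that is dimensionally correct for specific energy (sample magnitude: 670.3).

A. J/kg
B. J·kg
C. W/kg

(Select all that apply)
A

specific energy has SI base units: m^2 / s^2

Checking each option against m^2 / s^2:
  A. J/kg: ✓ matches
  B. J·kg: ✗ does not match
  C. W/kg: ✗ does not match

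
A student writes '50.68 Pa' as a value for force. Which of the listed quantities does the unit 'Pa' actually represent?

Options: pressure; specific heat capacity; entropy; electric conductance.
pressure

force should have units dimensionally equivalent to kg * m / s^2 (e.g. N).
The given unit 'Pa' reduces to kg / (m * s^2). Of the listed options, that is the dimensionality of pressure.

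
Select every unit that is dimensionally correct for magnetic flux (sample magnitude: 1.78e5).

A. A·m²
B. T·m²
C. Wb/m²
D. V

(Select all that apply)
B

magnetic flux has SI base units: kg * m^2 / (A * s^2)

Checking each option against kg * m^2 / (A * s^2):
  A. A·m²: ✗ does not match
  B. T·m²: ✓ matches
  C. Wb/m²: ✗ does not match
  D. V: ✗ does not match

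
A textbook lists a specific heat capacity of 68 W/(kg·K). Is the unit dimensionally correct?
No

specific heat capacity has SI base units: m^2 / (s^2 * K)
W/(kg·K) does NOT reduce to m^2 / (s^2 * K); a valid unit for specific heat capacity would be e.g. J/(kg·K).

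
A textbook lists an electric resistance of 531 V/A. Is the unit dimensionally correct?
Yes

electric resistance has SI base units: kg * m^2 / (A^2 * s^3)
V/A reduces to the same SI base units, so it is a valid unit for electric resistance.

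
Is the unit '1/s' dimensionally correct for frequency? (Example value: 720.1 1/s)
Yes

frequency has SI base units: 1 / s
1/s reduces to the same SI base units, so it is a valid unit for frequency.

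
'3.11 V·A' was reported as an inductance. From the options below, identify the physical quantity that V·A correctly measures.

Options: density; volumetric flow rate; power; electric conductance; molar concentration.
power

inductance should have units dimensionally equivalent to kg * m^2 / (A^2 * s^2) (e.g. H).
The given unit 'V·A' reduces to kg * m^2 / s^3. Of the listed options, that is the dimensionality of power.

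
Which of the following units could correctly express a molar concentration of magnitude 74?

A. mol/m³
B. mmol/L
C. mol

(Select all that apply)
A, B

molar concentration has SI base units: mol / m^3

Checking each option against mol / m^3:
  A. mol/m³: ✓ matches
  B. mmol/L: ✓ matches
  C. mol: ✗ does not match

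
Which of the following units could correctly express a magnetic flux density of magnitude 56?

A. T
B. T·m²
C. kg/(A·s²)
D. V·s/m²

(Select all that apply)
A, C, D

magnetic flux density has SI base units: kg / (A * s^2)

Checking each option against kg / (A * s^2):
  A. T: ✓ matches
  B. T·m²: ✗ does not match
  C. kg/(A·s²): ✓ matches
  D. V·s/m²: ✓ matches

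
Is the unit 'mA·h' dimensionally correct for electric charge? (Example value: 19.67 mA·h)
Yes

electric charge has SI base units: A * s
mA·h reduces to the same SI base units, so it is a valid unit for electric charge.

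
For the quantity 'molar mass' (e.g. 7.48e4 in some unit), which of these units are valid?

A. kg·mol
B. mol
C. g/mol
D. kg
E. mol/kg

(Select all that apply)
C

molar mass has SI base units: kg / mol

Checking each option against kg / mol:
  A. kg·mol: ✗ does not match
  B. mol: ✗ does not match
  C. g/mol: ✓ matches
  D. kg: ✗ does not match
  E. mol/kg: ✗ does not match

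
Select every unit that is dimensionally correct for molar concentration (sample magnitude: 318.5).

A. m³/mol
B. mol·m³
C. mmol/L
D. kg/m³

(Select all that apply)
C

molar concentration has SI base units: mol / m^3

Checking each option against mol / m^3:
  A. m³/mol: ✗ does not match
  B. mol·m³: ✗ does not match
  C. mmol/L: ✓ matches
  D. kg/m³: ✗ does not match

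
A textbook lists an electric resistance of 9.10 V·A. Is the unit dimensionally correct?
No

electric resistance has SI base units: kg * m^2 / (A^2 * s^3)
V·A does NOT reduce to kg * m^2 / (A^2 * s^3); a valid unit for electric resistance would be e.g. Ω.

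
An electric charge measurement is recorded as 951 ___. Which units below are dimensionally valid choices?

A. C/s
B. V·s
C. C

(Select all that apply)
C

electric charge has SI base units: A * s

Checking each option against A * s:
  A. C/s: ✗ does not match
  B. V·s: ✗ does not match
  C. C: ✓ matches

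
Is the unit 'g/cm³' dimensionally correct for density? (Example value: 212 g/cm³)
Yes

density has SI base units: kg / m^3
g/cm³ reduces to the same SI base units, so it is a valid unit for density.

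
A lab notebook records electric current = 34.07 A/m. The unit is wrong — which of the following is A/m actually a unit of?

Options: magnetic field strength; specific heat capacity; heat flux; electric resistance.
magnetic field strength

electric current should have units dimensionally equivalent to A (e.g. A).
The given unit 'A/m' reduces to A / m. Of the listed options, that is the dimensionality of magnetic field strength.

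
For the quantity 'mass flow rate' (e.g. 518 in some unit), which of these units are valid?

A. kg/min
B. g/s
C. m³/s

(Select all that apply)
A, B

mass flow rate has SI base units: kg / s

Checking each option against kg / s:
  A. kg/min: ✓ matches
  B. g/s: ✓ matches
  C. m³/s: ✗ does not match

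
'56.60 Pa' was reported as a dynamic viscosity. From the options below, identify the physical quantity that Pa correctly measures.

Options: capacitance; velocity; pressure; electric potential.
pressure

dynamic viscosity should have units dimensionally equivalent to kg / (m * s) (e.g. Pa·s).
The given unit 'Pa' reduces to kg / (m * s^2). Of the listed options, that is the dimensionality of pressure.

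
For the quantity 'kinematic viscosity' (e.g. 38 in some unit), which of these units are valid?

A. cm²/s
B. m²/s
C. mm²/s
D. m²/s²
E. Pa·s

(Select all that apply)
A, B, C

kinematic viscosity has SI base units: m^2 / s

Checking each option against m^2 / s:
  A. cm²/s: ✓ matches
  B. m²/s: ✓ matches
  C. mm²/s: ✓ matches
  D. m²/s²: ✗ does not match
  E. Pa·s: ✗ does not match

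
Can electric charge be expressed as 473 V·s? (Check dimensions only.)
No

electric charge has SI base units: A * s
V·s does NOT reduce to A * s; a valid unit for electric charge would be e.g. C.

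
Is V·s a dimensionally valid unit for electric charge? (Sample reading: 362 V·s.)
No

electric charge has SI base units: A * s
V·s does NOT reduce to A * s; a valid unit for electric charge would be e.g. C.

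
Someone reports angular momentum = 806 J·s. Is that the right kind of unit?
Yes

angular momentum has SI base units: kg * m^2 / s
J·s reduces to the same SI base units, so it is a valid unit for angular momentum.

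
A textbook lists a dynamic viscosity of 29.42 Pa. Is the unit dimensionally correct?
No

dynamic viscosity has SI base units: kg / (m * s)
Pa does NOT reduce to kg / (m * s); a valid unit for dynamic viscosity would be e.g. Pa·s.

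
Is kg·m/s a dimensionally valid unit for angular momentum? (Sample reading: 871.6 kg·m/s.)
No

angular momentum has SI base units: kg * m^2 / s
kg·m/s does NOT reduce to kg * m^2 / s; a valid unit for angular momentum would be e.g. kg·m²/s.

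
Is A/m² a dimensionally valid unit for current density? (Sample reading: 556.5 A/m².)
Yes

current density has SI base units: A / m^2
A/m² reduces to the same SI base units, so it is a valid unit for current density.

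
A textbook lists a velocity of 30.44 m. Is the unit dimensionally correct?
No

velocity has SI base units: m / s
m does NOT reduce to m / s; a valid unit for velocity would be e.g. m/s.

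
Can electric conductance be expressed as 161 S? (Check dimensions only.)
Yes

electric conductance has SI base units: A^2 * s^3 / (kg * m^2)
S reduces to the same SI base units, so it is a valid unit for electric conductance.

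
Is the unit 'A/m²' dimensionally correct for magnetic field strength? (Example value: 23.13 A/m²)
No

magnetic field strength has SI base units: A / m
A/m² does NOT reduce to A / m; a valid unit for magnetic field strength would be e.g. A/m.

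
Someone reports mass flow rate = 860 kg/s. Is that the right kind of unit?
Yes

mass flow rate has SI base units: kg / s
kg/s reduces to the same SI base units, so it is a valid unit for mass flow rate.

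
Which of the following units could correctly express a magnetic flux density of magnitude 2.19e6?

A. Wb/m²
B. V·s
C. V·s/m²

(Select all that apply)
A, C

magnetic flux density has SI base units: kg / (A * s^2)

Checking each option against kg / (A * s^2):
  A. Wb/m²: ✓ matches
  B. V·s: ✗ does not match
  C. V·s/m²: ✓ matches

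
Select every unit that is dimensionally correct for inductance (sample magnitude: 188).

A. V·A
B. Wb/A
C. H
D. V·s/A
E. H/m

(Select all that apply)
B, C, D

inductance has SI base units: kg * m^2 / (A^2 * s^2)

Checking each option against kg * m^2 / (A^2 * s^2):
  A. V·A: ✗ does not match
  B. Wb/A: ✓ matches
  C. H: ✓ matches
  D. V·s/A: ✓ matches
  E. H/m: ✗ does not match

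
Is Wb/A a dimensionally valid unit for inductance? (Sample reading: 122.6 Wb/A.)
Yes

inductance has SI base units: kg * m^2 / (A^2 * s^2)
Wb/A reduces to the same SI base units, so it is a valid unit for inductance.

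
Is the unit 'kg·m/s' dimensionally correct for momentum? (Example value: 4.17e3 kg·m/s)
Yes

momentum has SI base units: kg * m / s
kg·m/s reduces to the same SI base units, so it is a valid unit for momentum.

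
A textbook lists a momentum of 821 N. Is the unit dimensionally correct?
No

momentum has SI base units: kg * m / s
N does NOT reduce to kg * m / s; a valid unit for momentum would be e.g. kg·m/s.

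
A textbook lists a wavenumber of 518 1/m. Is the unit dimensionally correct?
Yes

wavenumber has SI base units: 1 / m
1/m reduces to the same SI base units, so it is a valid unit for wavenumber.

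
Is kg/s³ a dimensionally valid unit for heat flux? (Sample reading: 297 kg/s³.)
Yes

heat flux has SI base units: kg / s^3
kg/s³ reduces to the same SI base units, so it is a valid unit for heat flux.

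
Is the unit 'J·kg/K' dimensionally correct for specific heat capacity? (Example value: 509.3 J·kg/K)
No

specific heat capacity has SI base units: m^2 / (s^2 * K)
J·kg/K does NOT reduce to m^2 / (s^2 * K); a valid unit for specific heat capacity would be e.g. J/(kg·K).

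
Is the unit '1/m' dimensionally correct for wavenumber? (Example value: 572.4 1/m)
Yes

wavenumber has SI base units: 1 / m
1/m reduces to the same SI base units, so it is a valid unit for wavenumber.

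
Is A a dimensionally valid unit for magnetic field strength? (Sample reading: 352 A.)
No

magnetic field strength has SI base units: A / m
A does NOT reduce to A / m; a valid unit for magnetic field strength would be e.g. A/m.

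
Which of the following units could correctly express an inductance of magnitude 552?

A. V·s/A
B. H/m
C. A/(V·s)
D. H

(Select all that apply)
A, D

inductance has SI base units: kg * m^2 / (A^2 * s^2)

Checking each option against kg * m^2 / (A^2 * s^2):
  A. V·s/A: ✓ matches
  B. H/m: ✗ does not match
  C. A/(V·s): ✗ does not match
  D. H: ✓ matches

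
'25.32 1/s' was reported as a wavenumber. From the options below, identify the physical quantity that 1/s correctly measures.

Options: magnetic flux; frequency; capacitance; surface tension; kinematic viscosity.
frequency

wavenumber should have units dimensionally equivalent to 1 / m (e.g. 1/m).
The given unit '1/s' reduces to 1 / s. Of the listed options, that is the dimensionality of frequency.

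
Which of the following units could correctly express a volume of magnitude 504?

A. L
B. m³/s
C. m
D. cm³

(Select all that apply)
A, D

volume has SI base units: m^3

Checking each option against m^3:
  A. L: ✓ matches
  B. m³/s: ✗ does not match
  C. m: ✗ does not match
  D. cm³: ✓ matches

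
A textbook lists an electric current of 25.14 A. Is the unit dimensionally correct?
Yes

electric current has SI base units: A
A reduces to the same SI base units, so it is a valid unit for electric current.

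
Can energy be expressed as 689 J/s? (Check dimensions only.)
No

energy has SI base units: kg * m^2 / s^2
J/s does NOT reduce to kg * m^2 / s^2; a valid unit for energy would be e.g. J.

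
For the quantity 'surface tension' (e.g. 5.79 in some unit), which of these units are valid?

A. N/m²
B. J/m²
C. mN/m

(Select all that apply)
B, C

surface tension has SI base units: kg / s^2

Checking each option against kg / s^2:
  A. N/m²: ✗ does not match
  B. J/m²: ✓ matches
  C. mN/m: ✓ matches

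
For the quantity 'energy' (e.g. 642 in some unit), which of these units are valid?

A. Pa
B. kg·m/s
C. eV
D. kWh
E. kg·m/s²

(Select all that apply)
C, D

energy has SI base units: kg * m^2 / s^2

Checking each option against kg * m^2 / s^2:
  A. Pa: ✗ does not match
  B. kg·m/s: ✗ does not match
  C. eV: ✓ matches
  D. kWh: ✓ matches
  E. kg·m/s²: ✗ does not match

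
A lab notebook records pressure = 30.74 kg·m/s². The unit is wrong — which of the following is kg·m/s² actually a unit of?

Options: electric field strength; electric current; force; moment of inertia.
force

pressure should have units dimensionally equivalent to kg / (m * s^2) (e.g. Pa).
The given unit 'kg·m/s²' reduces to kg * m / s^2. Of the listed options, that is the dimensionality of force.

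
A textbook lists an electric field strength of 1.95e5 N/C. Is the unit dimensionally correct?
Yes

electric field strength has SI base units: kg * m / (A * s^3)
N/C reduces to the same SI base units, so it is a valid unit for electric field strength.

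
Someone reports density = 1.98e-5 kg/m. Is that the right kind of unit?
No

density has SI base units: kg / m^3
kg/m does NOT reduce to kg / m^3; a valid unit for density would be e.g. kg/m³.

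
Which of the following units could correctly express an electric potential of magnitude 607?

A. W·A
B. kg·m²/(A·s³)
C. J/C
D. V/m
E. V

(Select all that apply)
B, C, E

electric potential has SI base units: kg * m^2 / (A * s^3)

Checking each option against kg * m^2 / (A * s^3):
  A. W·A: ✗ does not match
  B. kg·m²/(A·s³): ✓ matches
  C. J/C: ✓ matches
  D. V/m: ✗ does not match
  E. V: ✓ matches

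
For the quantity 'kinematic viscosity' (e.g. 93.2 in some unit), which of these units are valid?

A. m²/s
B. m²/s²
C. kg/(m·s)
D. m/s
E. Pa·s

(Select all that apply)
A

kinematic viscosity has SI base units: m^2 / s

Checking each option against m^2 / s:
  A. m²/s: ✓ matches
  B. m²/s²: ✗ does not match
  C. kg/(m·s): ✗ does not match
  D. m/s: ✗ does not match
  E. Pa·s: ✗ does not match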